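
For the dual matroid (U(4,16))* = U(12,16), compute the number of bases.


The dual of U(r,n) is U(n-r, n) = U(12,16).
Bases of U(12,16) are all (12)-element subsets.
|B(M*)| = (16 choose 12) = 1820.

1820


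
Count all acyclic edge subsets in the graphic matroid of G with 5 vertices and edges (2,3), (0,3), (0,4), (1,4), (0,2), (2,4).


An independent set in a graphic matroid is an acyclic edge subset.
G has 5 vertices and 6 edges.
Enumerate all 2^6 = 64 subsets, checking for acyclicity.
Total independent sets = 48.

48


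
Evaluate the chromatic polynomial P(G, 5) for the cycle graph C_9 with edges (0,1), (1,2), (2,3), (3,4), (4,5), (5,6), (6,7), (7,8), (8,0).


P(C_9, k) = (k-1)^9 + (-1)^9*(k-1).
P(5) = (4)^9 - 4
= 262144 - 4 = 262140.

262140


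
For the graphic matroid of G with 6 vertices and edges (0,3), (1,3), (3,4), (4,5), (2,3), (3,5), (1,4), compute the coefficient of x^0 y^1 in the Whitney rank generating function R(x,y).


R(x,y) = sum over A in 2^E of x^(r(E)-r(A)) * y^(|A|-r(A)).
G has 6 vertices, 7 edges. r(E) = 5.
Enumerate all 2^7 = 128 subsets.
Count subsets with r(E)-r(A)=0 and |A|-r(A)=1: 5.

5


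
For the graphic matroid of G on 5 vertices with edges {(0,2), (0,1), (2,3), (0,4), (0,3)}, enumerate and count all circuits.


A circuit in a graphic matroid = edge set of a simple cycle.
G has 5 vertices and 5 edges.
Enumerating all minimal edge subsets forming cycles...
Total circuits found: 1.

1


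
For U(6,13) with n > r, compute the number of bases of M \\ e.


Deleting e from U(6,13) gives U(6,12) since n > r.
Bases of U(6,12) = (12 choose 6) = 924.

924


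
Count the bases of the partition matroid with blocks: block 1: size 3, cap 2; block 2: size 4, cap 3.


A basis picks exactly ci elements from block i.
Number of bases = product of C(|Si|, ci).
= C(3,2) * C(4,3)
= 3 * 4
= 12.

12


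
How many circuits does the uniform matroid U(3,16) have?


In U(3,16), circuits are the (4)-element subsets.
Any set of 4 elements is dependent, and removing any one element gives
an independent set of size 3, so it is a minimal dependent set.
Number of circuits = C(16,4) = (16 * 15 * 14 * 13) / (1 * 2 * 3 * 4) = 1820.

1820


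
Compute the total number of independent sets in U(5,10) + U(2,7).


For a direct sum, |I(M1+M2)| = |I(M1)| * |I(M2)|.
|I(U(5,10))| = sum C(10,k) for k=0..5 = 638.
|I(U(2,7))| = sum C(7,k) for k=0..2 = 29.
Total = 638 * 29 = 18502.

18502


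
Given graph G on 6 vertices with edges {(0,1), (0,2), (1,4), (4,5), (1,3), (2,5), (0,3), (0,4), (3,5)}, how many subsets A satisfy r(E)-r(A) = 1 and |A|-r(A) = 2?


R(x,y) = sum over A in 2^E of x^(r(E)-r(A)) * y^(|A|-r(A)).
G has 6 vertices, 9 edges. r(E) = 5.
Enumerate all 2^9 = 512 subsets.
Count subsets with r(E)-r(A)=1 and |A|-r(A)=2: 12.

12


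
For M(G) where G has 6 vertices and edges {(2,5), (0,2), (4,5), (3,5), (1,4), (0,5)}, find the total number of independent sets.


An independent set in a graphic matroid is an acyclic edge subset.
G has 6 vertices and 6 edges.
Enumerate all 2^6 = 64 subsets, checking for acyclicity.
Total independent sets = 56.

56


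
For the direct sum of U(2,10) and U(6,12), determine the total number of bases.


Bases of a direct sum M1 + M2: |B| = |B(M1)| * |B(M2)|.
|B(U(2,10))| = C(10,2) = 45.
|B(U(6,12))| = C(12,6) = 924.
Total bases = 45 * 924 = 41580.

41580


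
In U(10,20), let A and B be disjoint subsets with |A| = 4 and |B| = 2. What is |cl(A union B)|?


|A union B| = 4 + 2 = 6 (disjoint).
In U(10,20), cl(S) = S if |S| < 10, else cl(S) = E.
Since 6 < 10, cl(A union B) = A union B.
|cl(A union B)| = 6.

6


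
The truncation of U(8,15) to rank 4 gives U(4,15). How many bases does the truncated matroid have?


Truncating U(8,15) to rank 4 gives U(4,15).
Bases of U(4,15) are all 4-element subsets of 15 elements.
Number of bases = C(15,4) = 15! / (4! * 11!) = 1365.

1365


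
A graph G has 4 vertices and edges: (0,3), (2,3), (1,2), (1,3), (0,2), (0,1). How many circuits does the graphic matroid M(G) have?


A circuit in a graphic matroid = edge set of a simple cycle.
G has 4 vertices and 6 edges.
Enumerating all minimal edge subsets forming cycles...
Total circuits found: 7.

7


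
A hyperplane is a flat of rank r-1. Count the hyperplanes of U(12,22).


Hyperplanes of U(12,22) are flats of rank 11.
In a uniform matroid, these are exactly the (11)-element subsets.
Count = C(22,11) = 22! / (11! * 11!) = 705432.

705432


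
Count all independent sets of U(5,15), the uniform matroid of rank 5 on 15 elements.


Independent sets of U(5,15) are all subsets of size <= 5.
Count = C(15,0) + C(15,1) + C(15,2) + C(15,3) + C(15,4) + C(15,5)
     = 1 + 15 + 105 + 455 + 1365 + 3003
     = 4944.

4944


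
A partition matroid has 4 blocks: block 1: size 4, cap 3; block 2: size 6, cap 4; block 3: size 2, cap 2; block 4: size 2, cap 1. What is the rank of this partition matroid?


Rank of a partition matroid = sum of min(|Si|, ci) for each block.
= min(4,3) + min(6,4) + min(2,2) + min(2,1)
= 3 + 4 + 2 + 1
= 10.

10


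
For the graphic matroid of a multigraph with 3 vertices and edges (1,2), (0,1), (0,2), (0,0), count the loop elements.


In a graphic matroid, a loop is a self-loop edge (u,u) with rank 0.
Examining all 4 edges for self-loops...
Self-loops found: (0,0)
Number of loops = 1.

1


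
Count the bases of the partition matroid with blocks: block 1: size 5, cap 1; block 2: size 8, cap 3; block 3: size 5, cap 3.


A basis picks exactly ci elements from block i.
Number of bases = product of C(|Si|, ci).
= C(5,1) * C(8,3) * C(5,3)
= 5 * 56 * 10
= 2800.

2800


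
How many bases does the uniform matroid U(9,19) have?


Bases of U(9,19) are all 9-element subsets of the 19-element ground set.
Number of bases = C(19,9).
C(19,9) = 92378.

92378


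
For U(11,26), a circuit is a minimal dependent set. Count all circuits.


In U(11,26), circuits are the (12)-element subsets.
Any set of 12 elements is dependent, and removing any one element gives
an independent set of size 11, so it is a minimal dependent set.
Number of circuits = C(26,12) = 26! / (12! * 14!) = 9657700.

9657700


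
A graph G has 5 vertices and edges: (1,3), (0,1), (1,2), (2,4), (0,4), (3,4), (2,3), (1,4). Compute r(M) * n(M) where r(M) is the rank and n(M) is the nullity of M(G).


r(M) = |V| - c = 5 - 1 = 4.
nullity = |E| - r(M) = 8 - 4 = 4.
Product = 4 * 4 = 16.

16


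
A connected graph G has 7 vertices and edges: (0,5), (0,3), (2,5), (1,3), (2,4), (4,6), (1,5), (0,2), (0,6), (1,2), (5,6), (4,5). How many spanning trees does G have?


By Kirchhoff's matrix tree theorem, the number of spanning trees equals
the determinant of any cofactor of the Laplacian matrix L.
G has 7 vertices and 12 edges.
Computing the (6 x 6) cofactor determinant gives 320.

320


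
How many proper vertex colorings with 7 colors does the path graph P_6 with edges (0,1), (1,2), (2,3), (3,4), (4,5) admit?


P(P_6, k) = k * (k-1)^(5).
P(7) = 7 * 6^5 = 7 * 7776 = 54432.

54432


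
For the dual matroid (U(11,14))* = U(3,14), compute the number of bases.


The dual of U(r,n) is U(n-r, n) = U(3,14).
Bases of U(3,14) are all (3)-element subsets.
|B(M*)| = C(14,3) = (14 * 13 * 12) / (1 * 2 * 3) = 364.

364


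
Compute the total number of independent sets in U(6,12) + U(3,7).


For a direct sum, |I(M1+M2)| = |I(M1)| * |I(M2)|.
|I(U(6,12))| = sum C(12,k) for k=0..6 = 2510.
|I(U(3,7))| = sum C(7,k) for k=0..3 = 64.
Total = 2510 * 64 = 160640.

160640


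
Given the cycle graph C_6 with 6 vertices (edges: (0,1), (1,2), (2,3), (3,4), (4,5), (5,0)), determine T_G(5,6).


T(C_6; x,y) = x + x^2 + ... + x^(5) + y.
T(5,6) = 5^1 + 5^2 + 5^3 + 5^4 + 5^5 + 6
= 5 + 25 + 125 + 625 + 3125 + 6
= 3911.

3911


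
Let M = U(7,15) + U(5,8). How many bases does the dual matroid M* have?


(M1+M2)* = M1* + M2*.
M1* = U(8,15), bases: C(15,8) = 6435.
M2* = U(3,8), bases: C(8,3) = 56.
|B(M*)| = 6435 * 56 = 360360.

360360


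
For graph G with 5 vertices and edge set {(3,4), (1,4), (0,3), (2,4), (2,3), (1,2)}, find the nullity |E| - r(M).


Cycle rank (nullity) = |E| - r(M) = |E| - (|V| - c).
|E| = 6, |V| = 5, c = 1.
Nullity = 6 - (5 - 1) = 6 - 4 = 2.

2


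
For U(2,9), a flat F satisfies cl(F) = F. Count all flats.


Flats of U(2,9): every subset of size < 2 is a flat, plus E itself.
Count = C(9,0) + C(9,1) + 1
     = 1 + 9 + 1
     = 11.

11


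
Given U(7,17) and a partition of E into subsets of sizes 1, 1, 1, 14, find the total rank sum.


r(Ai) = min(|Ai|, 7) for each part.
Sum = min(1,7) + min(1,7) + min(1,7) + min(14,7)
    = 1 + 1 + 1 + 7
    = 10.

10


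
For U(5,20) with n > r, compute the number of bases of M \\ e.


Deleting e from U(5,20) gives U(5,19) since n > r.
Bases of U(5,19) = (19 choose 5) = 11628.

11628


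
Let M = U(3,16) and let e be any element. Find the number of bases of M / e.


Contracting e from U(3,16) gives U(2,15).
Bases of U(2,15) = (15 choose 2) = 105.

105


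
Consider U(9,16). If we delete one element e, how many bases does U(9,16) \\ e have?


Deleting e from U(9,16) gives U(9,15) since n > r.
Bases of U(9,15) = (15 choose 9) = 5005.

5005


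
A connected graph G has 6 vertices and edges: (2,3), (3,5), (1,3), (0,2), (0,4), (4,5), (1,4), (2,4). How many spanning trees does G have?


By Kirchhoff's matrix tree theorem, the number of spanning trees equals
the determinant of any cofactor of the Laplacian matrix L.
G has 6 vertices and 8 edges.
Computing the (5 x 5) cofactor determinant gives 32.

32


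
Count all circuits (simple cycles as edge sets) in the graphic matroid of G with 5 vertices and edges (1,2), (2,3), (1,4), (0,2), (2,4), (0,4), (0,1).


A circuit in a graphic matroid = edge set of a simple cycle.
G has 5 vertices and 7 edges.
Enumerating all minimal edge subsets forming cycles...
Total circuits found: 7.

7


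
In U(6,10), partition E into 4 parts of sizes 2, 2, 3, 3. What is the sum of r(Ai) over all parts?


r(Ai) = min(|Ai|, 6) for each part.
Sum = min(2,6) + min(2,6) + min(3,6) + min(3,6)
    = 2 + 2 + 3 + 3
    = 10.

10


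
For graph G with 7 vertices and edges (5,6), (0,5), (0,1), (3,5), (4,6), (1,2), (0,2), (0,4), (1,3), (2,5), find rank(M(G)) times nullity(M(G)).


r(M) = |V| - c = 7 - 1 = 6.
nullity = |E| - r(M) = 10 - 6 = 4.
Product = 6 * 4 = 24.

24


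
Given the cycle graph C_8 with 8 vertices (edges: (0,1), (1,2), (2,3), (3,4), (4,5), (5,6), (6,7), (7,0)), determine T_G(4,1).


T(C_8; x,y) = x + x^2 + ... + x^(7) + y.
T(4,1) = 4^1 + 4^2 + 4^3 + 4^4 + 4^5 + 4^6 + 4^7 + 1
= 4 + 16 + 64 + 256 + 1024 + 4096 + 16384 + 1
= 21845.

21845


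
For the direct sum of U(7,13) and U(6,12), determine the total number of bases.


Bases of a direct sum M1 + M2: |B| = |B(M1)| * |B(M2)|.
|B(U(7,13))| = C(13,7) = 1716.
|B(U(6,12))| = C(12,6) = 924.
Total bases = 1716 * 924 = 1585584.

1585584


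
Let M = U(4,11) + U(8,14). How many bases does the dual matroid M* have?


(M1+M2)* = M1* + M2*.
M1* = U(7,11), bases: C(11,7) = 330.
M2* = U(6,14), bases: C(14,6) = 3003.
|B(M*)| = 330 * 3003 = 990990.

990990


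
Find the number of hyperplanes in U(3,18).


Hyperplanes of U(3,18) are flats of rank 2.
In a uniform matroid, these are exactly the (2)-element subsets.
Count = C(18,2) = 18! / (2! * 16!) = 153.

153


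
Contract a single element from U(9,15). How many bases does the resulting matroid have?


Contracting e from U(9,15) gives U(8,14).
Bases of U(8,14) = C(14,8) = 3003.

3003


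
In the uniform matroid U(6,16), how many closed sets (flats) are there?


Flats of U(6,16): every subset of size < 6 is a flat, plus E itself.
Count = C(16,0) + C(16,1) + C(16,2) + C(16,3) + C(16,4) + C(16,5) + 1
     = 1 + 16 + 120 + 560 + 1820 + 4368 + 1
     = 6886.

6886


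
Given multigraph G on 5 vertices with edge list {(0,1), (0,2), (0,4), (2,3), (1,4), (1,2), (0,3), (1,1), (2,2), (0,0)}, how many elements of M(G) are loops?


In a graphic matroid, a loop is a self-loop edge (u,u) with rank 0.
Examining all 10 edges for self-loops...
Self-loops found: (1,1), (2,2), (0,0)
Number of loops = 3.

3


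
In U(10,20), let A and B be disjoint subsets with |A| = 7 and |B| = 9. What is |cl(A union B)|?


|A union B| = 7 + 9 = 16 (disjoint).
In U(10,20), cl(S) = S if |S| < 10, else cl(S) = E.
Since 16 >= 10, cl(A union B) = E.
|cl(A union B)| = 20.

20


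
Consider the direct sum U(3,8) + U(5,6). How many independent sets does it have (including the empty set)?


For a direct sum, |I(M1+M2)| = |I(M1)| * |I(M2)|.
|I(U(3,8))| = sum C(8,k) for k=0..3 = 93.
|I(U(5,6))| = sum C(6,k) for k=0..5 = 63.
Total = 93 * 63 = 5859.

5859


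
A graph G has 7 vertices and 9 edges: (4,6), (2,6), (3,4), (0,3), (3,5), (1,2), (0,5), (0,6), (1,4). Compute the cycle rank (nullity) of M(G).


Cycle rank (nullity) = |E| - r(M) = |E| - (|V| - c).
|E| = 9, |V| = 7, c = 1.
Nullity = 9 - (7 - 1) = 9 - 6 = 3.

3


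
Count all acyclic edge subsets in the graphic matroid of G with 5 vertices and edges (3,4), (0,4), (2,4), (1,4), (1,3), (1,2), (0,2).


An independent set in a graphic matroid is an acyclic edge subset.
G has 5 vertices and 7 edges.
Enumerate all 2^7 = 128 subsets, checking for acyclicity.
Total independent sets = 82.

82


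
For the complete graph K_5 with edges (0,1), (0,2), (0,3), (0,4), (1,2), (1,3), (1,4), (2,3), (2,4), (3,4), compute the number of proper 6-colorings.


P(K_5, k) = k(k-1)(k-2)...(k-4).
P(6) = (6) * (5) * (4) * (3) * (2) = 720.

720


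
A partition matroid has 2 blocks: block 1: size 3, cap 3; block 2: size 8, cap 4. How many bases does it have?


A basis picks exactly ci elements from block i.
Number of bases = product of C(|Si|, ci).
= C(3,3) * C(8,4)
= 1 * 70
= 70.

70


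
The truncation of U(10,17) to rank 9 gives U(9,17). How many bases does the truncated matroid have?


Truncating U(10,17) to rank 9 gives U(9,17).
Bases of U(9,17) are all 9-element subsets of 17 elements.
Number of bases = C(17,9) = 24310.

24310


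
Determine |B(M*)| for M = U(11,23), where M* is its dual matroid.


The dual of U(r,n) is U(n-r, n) = U(12,23).
Bases of U(12,23) are all (12)-element subsets.
|B(M*)| = (23 choose 12) = 1352078.

1352078


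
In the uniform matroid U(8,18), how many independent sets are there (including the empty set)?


Independent sets of U(8,18) are all subsets of size <= 8.
Count = C(18,0) + C(18,1) + C(18,2) + C(18,3) + C(18,4) + C(18,5) + C(18,6) + C(18,7) + C(18,8)
     = 1 + 18 + 153 + 816 + 3060 + 8568 + 18564 + 31824 + 43758
     = 106762.

106762


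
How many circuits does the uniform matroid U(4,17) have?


In U(4,17), circuits are the (5)-element subsets.
Any set of 5 elements is dependent, and removing any one element gives
an independent set of size 4, so it is a minimal dependent set.
Number of circuits = C(17,5) = 6188.

6188


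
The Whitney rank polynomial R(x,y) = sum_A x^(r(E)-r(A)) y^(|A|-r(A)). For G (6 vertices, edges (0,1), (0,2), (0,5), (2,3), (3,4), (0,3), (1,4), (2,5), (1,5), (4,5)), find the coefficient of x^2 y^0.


R(x,y) = sum over A in 2^E of x^(r(E)-r(A)) * y^(|A|-r(A)).
G has 6 vertices, 10 edges. r(E) = 5.
Enumerate all 2^10 = 1024 subsets.
Count subsets with r(E)-r(A)=2 and |A|-r(A)=0: 116.

116


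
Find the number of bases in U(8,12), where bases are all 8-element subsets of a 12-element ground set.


Bases of U(8,12) are all 8-element subsets of the 12-element ground set.
Number of bases = C(12,8).
C(12,8) = 12! / (8! * 4!) = 495.

495


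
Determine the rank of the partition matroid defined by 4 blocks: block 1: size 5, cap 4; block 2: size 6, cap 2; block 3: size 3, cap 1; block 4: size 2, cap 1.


Rank of a partition matroid = sum of min(|Si|, ci) for each block.
= min(5,4) + min(6,2) + min(3,1) + min(2,1)
= 4 + 2 + 1 + 1
= 8.

8


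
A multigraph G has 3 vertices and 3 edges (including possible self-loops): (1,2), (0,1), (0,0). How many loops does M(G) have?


In a graphic matroid, a loop is a self-loop edge (u,u) with rank 0.
Examining all 3 edges for self-loops...
Self-loops found: (0,0)
Number of loops = 1.

1


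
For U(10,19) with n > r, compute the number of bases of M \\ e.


Deleting e from U(10,19) gives U(10,18) since n > r.
Bases of U(10,18) = C(18,10) = 18! / (10! * 8!) = 43758.

43758


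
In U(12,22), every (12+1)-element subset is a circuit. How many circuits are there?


In U(12,22), circuits are the (13)-element subsets.
Any set of 13 elements is dependent, and removing any one element gives
an independent set of size 12, so it is a minimal dependent set.
Number of circuits = (22 choose 13) = 497420.

497420


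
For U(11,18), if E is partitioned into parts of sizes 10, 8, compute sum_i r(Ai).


r(Ai) = min(|Ai|, 11) for each part.
Sum = min(10,11) + min(8,11)
    = 10 + 8
    = 18.

18


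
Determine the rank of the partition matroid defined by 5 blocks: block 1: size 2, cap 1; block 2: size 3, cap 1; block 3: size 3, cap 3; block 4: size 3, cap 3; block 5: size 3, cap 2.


Rank of a partition matroid = sum of min(|Si|, ci) for each block.
= min(2,1) + min(3,1) + min(3,3) + min(3,3) + min(3,2)
= 1 + 1 + 3 + 3 + 2
= 10.

10


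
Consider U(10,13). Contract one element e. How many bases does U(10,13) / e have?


Contracting e from U(10,13) gives U(9,12).
Bases of U(9,12) = C(12,9) = 12! / (9! * 3!) = 220.

220


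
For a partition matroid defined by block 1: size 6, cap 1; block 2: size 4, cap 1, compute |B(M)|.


A basis picks exactly ci elements from block i.
Number of bases = product of C(|Si|, ci).
= C(6,1) * C(4,1)
= 6 * 4
= 24.

24


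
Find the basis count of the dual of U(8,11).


The dual of U(r,n) is U(n-r, n) = U(3,11).
Bases of U(3,11) are all (3)-element subsets.
|B(M*)| = C(11,3) = 11! / (3! * 8!) = 165.

165


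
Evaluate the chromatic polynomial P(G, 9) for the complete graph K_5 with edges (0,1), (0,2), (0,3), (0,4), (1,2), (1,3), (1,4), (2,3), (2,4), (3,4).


P(K_5, k) = k(k-1)(k-2)...(k-4).
P(9) = (9) * (8) * (7) * (6) * (5) = 15120.

15120


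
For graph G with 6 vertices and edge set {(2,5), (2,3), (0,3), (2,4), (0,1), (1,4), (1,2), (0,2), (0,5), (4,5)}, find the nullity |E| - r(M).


Cycle rank (nullity) = |E| - r(M) = |E| - (|V| - c).
|E| = 10, |V| = 6, c = 1.
Nullity = 10 - (6 - 1) = 10 - 5 = 5.

5


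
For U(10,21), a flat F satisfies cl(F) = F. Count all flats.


Flats of U(10,21): every subset of size < 10 is a flat, plus E itself.
Count = (21 choose 0) + (21 choose 1) + (21 choose 2) + (21 choose 3) + (21 choose 4) + (21 choose 5) + (21 choose 6) + (21 choose 7) + (21 choose 8) + (21 choose 9) + 1
     = 1 + 21 + 210 + 1330 + 5985 + 20349 + 54264 + 116280 + 203490 + 293930 + 1
     = 695861.

695861


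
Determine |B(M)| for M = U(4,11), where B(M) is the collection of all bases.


Bases of U(4,11) are all 4-element subsets of the 11-element ground set.
Number of bases = C(11,4).
C(11,4) = 11! / (4! * 7!) = 330.

330


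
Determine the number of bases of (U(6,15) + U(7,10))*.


(M1+M2)* = M1* + M2*.
M1* = U(9,15), bases: C(15,9) = 5005.
M2* = U(3,10), bases: C(10,3) = 120.
|B(M*)| = 5005 * 120 = 600600.

600600


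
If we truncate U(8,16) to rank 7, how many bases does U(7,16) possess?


Truncating U(8,16) to rank 7 gives U(7,16).
Bases of U(7,16) are all 7-element subsets of 16 elements.
Number of bases = C(16,7) = 11440.

11440


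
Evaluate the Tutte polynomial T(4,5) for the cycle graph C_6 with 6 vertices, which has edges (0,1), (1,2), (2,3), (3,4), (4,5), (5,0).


T(C_6; x,y) = x + x^2 + ... + x^(5) + y.
T(4,5) = 4^1 + 4^2 + 4^3 + 4^4 + 4^5 + 5
= 4 + 16 + 64 + 256 + 1024 + 5
= 1369.

1369


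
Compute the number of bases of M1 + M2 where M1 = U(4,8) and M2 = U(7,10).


Bases of a direct sum M1 + M2: |B| = |B(M1)| * |B(M2)|.
|B(U(4,8))| = C(8,4) = 70.
|B(U(7,10))| = C(10,7) = 120.
Total bases = 70 * 120 = 8400.

8400


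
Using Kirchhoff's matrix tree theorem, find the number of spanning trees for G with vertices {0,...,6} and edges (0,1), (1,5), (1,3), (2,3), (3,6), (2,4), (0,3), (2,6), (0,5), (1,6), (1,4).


By Kirchhoff's matrix tree theorem, the number of spanning trees equals
the determinant of any cofactor of the Laplacian matrix L.
G has 7 vertices and 11 edges.
Computing the (6 x 6) cofactor determinant gives 159.

159


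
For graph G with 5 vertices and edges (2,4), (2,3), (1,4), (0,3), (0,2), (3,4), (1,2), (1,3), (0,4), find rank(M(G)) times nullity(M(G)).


r(M) = |V| - c = 5 - 1 = 4.
nullity = |E| - r(M) = 9 - 4 = 5.
Product = 4 * 5 = 20.

20


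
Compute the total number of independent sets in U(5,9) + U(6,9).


For a direct sum, |I(M1+M2)| = |I(M1)| * |I(M2)|.
|I(U(5,9))| = sum C(9,k) for k=0..5 = 382.
|I(U(6,9))| = sum C(9,k) for k=0..6 = 466.
Total = 382 * 466 = 178012.

178012


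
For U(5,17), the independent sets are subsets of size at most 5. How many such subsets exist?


Independent sets of U(5,17) are all subsets of size <= 5.
Count = C(17,0) + C(17,1) + C(17,2) + C(17,3) + C(17,4) + C(17,5)
     = 1 + 17 + 136 + 680 + 2380 + 6188
     = 9402.

9402


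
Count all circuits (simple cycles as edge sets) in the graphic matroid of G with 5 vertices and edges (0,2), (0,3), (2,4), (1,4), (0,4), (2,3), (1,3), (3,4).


A circuit in a graphic matroid = edge set of a simple cycle.
G has 5 vertices and 8 edges.
Enumerating all minimal edge subsets forming cycles...
Total circuits found: 12.

12


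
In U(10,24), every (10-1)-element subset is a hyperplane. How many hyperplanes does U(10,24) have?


Hyperplanes of U(10,24) are flats of rank 9.
In a uniform matroid, these are exactly the (9)-element subsets.
Count = C(24,9) = 24! / (9! * 15!) = 1307504.

1307504


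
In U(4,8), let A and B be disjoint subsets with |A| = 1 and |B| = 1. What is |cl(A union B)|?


|A union B| = 1 + 1 = 2 (disjoint).
In U(4,8), cl(S) = S if |S| < 4, else cl(S) = E.
Since 2 < 4, cl(A union B) = A union B.
|cl(A union B)| = 2.

2


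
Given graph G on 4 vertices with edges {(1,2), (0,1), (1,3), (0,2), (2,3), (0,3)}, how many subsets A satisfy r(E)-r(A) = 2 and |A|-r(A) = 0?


R(x,y) = sum over A in 2^E of x^(r(E)-r(A)) * y^(|A|-r(A)).
G has 4 vertices, 6 edges. r(E) = 3.
Enumerate all 2^6 = 64 subsets.
Count subsets with r(E)-r(A)=2 and |A|-r(A)=0: 6.

6


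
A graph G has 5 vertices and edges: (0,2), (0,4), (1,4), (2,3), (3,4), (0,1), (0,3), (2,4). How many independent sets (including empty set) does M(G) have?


An independent set in a graphic matroid is an acyclic edge subset.
G has 5 vertices and 8 edges.
Enumerate all 2^8 = 256 subsets, checking for acyclicity.
Total independent sets = 128.

128


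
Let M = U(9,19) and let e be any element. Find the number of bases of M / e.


Contracting e from U(9,19) gives U(8,18).
Bases of U(8,18) = (18 choose 8) = 43758.

43758


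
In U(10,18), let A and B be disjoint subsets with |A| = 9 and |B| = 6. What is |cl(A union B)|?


|A union B| = 9 + 6 = 15 (disjoint).
In U(10,18), cl(S) = S if |S| < 10, else cl(S) = E.
Since 15 >= 10, cl(A union B) = E.
|cl(A union B)| = 18.

18


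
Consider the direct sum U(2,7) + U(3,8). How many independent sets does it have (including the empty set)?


For a direct sum, |I(M1+M2)| = |I(M1)| * |I(M2)|.
|I(U(2,7))| = sum C(7,k) for k=0..2 = 29.
|I(U(3,8))| = sum C(8,k) for k=0..3 = 93.
Total = 29 * 93 = 2697.

2697


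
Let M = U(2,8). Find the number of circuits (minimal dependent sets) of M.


In U(2,8), circuits are the (3)-element subsets.
Any set of 3 elements is dependent, and removing any one element gives
an independent set of size 2, so it is a minimal dependent set.
Number of circuits = C(8,3) = (8 * 7 * 6) / (1 * 2 * 3) = 56.

56


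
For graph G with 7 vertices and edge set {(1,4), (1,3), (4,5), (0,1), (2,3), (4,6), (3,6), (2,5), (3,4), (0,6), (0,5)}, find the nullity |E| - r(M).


Cycle rank (nullity) = |E| - r(M) = |E| - (|V| - c).
|E| = 11, |V| = 7, c = 1.
Nullity = 11 - (7 - 1) = 11 - 6 = 5.

5


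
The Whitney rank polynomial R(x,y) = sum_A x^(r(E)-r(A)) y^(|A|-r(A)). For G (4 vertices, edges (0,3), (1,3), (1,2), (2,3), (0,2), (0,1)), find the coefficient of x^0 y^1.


R(x,y) = sum over A in 2^E of x^(r(E)-r(A)) * y^(|A|-r(A)).
G has 4 vertices, 6 edges. r(E) = 3.
Enumerate all 2^6 = 64 subsets.
Count subsets with r(E)-r(A)=0 and |A|-r(A)=1: 15.

15


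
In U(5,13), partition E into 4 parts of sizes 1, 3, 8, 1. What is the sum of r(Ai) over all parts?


r(Ai) = min(|Ai|, 5) for each part.
Sum = min(1,5) + min(3,5) + min(8,5) + min(1,5)
    = 1 + 3 + 5 + 1
    = 10.

10


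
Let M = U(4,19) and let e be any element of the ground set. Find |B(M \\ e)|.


Deleting e from U(4,19) gives U(4,18) since n > r.
Bases of U(4,18) = (18 choose 4) = 3060.

3060


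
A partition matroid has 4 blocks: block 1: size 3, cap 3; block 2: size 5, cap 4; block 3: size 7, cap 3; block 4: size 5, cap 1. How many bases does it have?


A basis picks exactly ci elements from block i.
Number of bases = product of C(|Si|, ci).
= C(3,3) * C(5,4) * C(7,3) * C(5,1)
= 1 * 5 * 35 * 5
= 875.

875


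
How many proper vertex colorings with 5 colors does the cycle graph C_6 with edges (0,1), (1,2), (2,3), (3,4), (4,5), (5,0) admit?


P(C_6, k) = (k-1)^6 + (-1)^6*(k-1).
P(5) = (4)^6 + 4
= 4096 + 4 = 4100.

4100


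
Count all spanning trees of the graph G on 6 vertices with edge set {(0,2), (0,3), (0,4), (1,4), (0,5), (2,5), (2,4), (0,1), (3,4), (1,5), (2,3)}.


By Kirchhoff's matrix tree theorem, the number of spanning trees equals
the determinant of any cofactor of the Laplacian matrix L.
G has 6 vertices and 11 edges.
Computing the (5 x 5) cofactor determinant gives 209.

209


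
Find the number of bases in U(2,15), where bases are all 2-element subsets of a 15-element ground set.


Bases of U(2,15) are all 2-element subsets of the 15-element ground set.
Number of bases = C(15,2).
C(15,2) = 15! / (2! * 13!) = 105.

105


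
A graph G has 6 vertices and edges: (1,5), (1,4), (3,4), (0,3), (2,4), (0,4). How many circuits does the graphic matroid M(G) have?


A circuit in a graphic matroid = edge set of a simple cycle.
G has 6 vertices and 6 edges.
Enumerating all minimal edge subsets forming cycles...
Total circuits found: 1.

1


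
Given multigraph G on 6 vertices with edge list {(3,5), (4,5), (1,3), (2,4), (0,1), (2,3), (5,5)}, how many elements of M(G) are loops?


In a graphic matroid, a loop is a self-loop edge (u,u) with rank 0.
Examining all 7 edges for self-loops...
Self-loops found: (5,5)
Number of loops = 1.

1


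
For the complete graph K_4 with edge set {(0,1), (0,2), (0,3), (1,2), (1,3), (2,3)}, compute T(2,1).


T(K_4; x,y) = x^3 + 3x^2 + 4xy + 2x + y^3 + 3y^2 + 2y.
Substituting x=2, y=1:
= 8 + 12 + 8 + 4 + 1 + 3 + 2
= 38.

38


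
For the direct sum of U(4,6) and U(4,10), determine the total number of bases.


Bases of a direct sum M1 + M2: |B| = |B(M1)| * |B(M2)|.
|B(U(4,6))| = C(6,4) = 15.
|B(U(4,10))| = C(10,4) = 210.
Total bases = 15 * 210 = 3150.

3150


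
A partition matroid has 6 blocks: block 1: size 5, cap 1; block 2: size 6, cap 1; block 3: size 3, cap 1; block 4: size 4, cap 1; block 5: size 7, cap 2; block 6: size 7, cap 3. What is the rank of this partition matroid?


Rank of a partition matroid = sum of min(|Si|, ci) for each block.
= min(5,1) + min(6,1) + min(3,1) + min(4,1) + min(7,2) + min(7,3)
= 1 + 1 + 1 + 1 + 2 + 3
= 9.

9


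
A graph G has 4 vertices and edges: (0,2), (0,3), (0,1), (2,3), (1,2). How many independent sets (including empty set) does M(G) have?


An independent set in a graphic matroid is an acyclic edge subset.
G has 4 vertices and 5 edges.
Enumerate all 2^5 = 32 subsets, checking for acyclicity.
Total independent sets = 24.

24


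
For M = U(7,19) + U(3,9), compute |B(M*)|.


(M1+M2)* = M1* + M2*.
M1* = U(12,19), bases: C(19,12) = 50388.
M2* = U(6,9), bases: C(9,6) = 84.
|B(M*)| = 50388 * 84 = 4232592.

4232592


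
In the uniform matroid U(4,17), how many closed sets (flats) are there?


Flats of U(4,17): every subset of size < 4 is a flat, plus E itself.
Count = (17 choose 0) + (17 choose 1) + (17 choose 2) + (17 choose 3) + 1
     = 1 + 17 + 136 + 680 + 1
     = 835.

835


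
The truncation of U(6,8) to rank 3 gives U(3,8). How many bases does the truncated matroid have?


Truncating U(6,8) to rank 3 gives U(3,8).
Bases of U(3,8) are all 3-element subsets of 8 elements.
Number of bases = C(8,3) = 8! / (3! * 5!) = 56.

56


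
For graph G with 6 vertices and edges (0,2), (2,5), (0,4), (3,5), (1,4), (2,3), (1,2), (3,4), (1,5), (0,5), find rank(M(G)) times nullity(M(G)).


r(M) = |V| - c = 6 - 1 = 5.
nullity = |E| - r(M) = 10 - 5 = 5.
Product = 5 * 5 = 25.

25


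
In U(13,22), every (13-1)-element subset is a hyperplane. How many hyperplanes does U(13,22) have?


Hyperplanes of U(13,22) are flats of rank 12.
In a uniform matroid, these are exactly the (12)-element subsets.
Count = C(22,12) = 22! / (12! * 10!) = 646646.

646646


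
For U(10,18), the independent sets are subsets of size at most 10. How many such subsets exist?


Independent sets of U(10,18) are all subsets of size <= 10.
Count = C(18,0) + C(18,1) + C(18,2) + C(18,3) + C(18,4) + C(18,5) + C(18,6) + C(18,7) + C(18,8) + C(18,9) + C(18,10)
     = 1 + 18 + 153 + 816 + 3060 + 8568 + 18564 + 31824 + 43758 + 48620 + 43758
     = 199140.

199140


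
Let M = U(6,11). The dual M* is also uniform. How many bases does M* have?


The dual of U(r,n) is U(n-r, n) = U(5,11).
Bases of U(5,11) are all (5)-element subsets.
|B(M*)| = (11 choose 5) = 462.

462


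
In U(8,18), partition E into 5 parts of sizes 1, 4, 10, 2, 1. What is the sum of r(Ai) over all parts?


r(Ai) = min(|Ai|, 8) for each part.
Sum = min(1,8) + min(4,8) + min(10,8) + min(2,8) + min(1,8)
    = 1 + 4 + 8 + 2 + 1
    = 16.

16


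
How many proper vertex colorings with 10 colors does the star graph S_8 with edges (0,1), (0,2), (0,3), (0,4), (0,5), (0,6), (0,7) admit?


P(tree, k) = k * (k-1)^(7) for any tree on 8 vertices.
P(10) = 10 * 9^7 = 10 * 4782969 = 47829690.

47829690


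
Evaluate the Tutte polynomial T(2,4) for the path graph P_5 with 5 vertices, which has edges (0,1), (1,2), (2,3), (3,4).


A path on 5 vertices is a tree with 4 edges.
T(x,y) = x^(4) for any tree.
T(2,4) = 2^4 = 16.

16


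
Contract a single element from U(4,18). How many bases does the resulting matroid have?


Contracting e from U(4,18) gives U(3,17).
Bases of U(3,17) = (17 choose 3) = 680.

680


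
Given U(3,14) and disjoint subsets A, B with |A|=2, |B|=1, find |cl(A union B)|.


|A union B| = 2 + 1 = 3 (disjoint).
In U(3,14), cl(S) = S if |S| < 3, else cl(S) = E.
Since 3 >= 3, cl(A union B) = E.
|cl(A union B)| = 14.

14


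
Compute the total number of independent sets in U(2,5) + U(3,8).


For a direct sum, |I(M1+M2)| = |I(M1)| * |I(M2)|.
|I(U(2,5))| = sum C(5,k) for k=0..2 = 16.
|I(U(3,8))| = sum C(8,k) for k=0..3 = 93.
Total = 16 * 93 = 1488.

1488


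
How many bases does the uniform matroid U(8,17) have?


Bases of U(8,17) are all 8-element subsets of the 17-element ground set.
Number of bases = C(17,8).
C(17,8) = 24310.

24310


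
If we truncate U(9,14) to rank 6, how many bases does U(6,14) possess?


Truncating U(9,14) to rank 6 gives U(6,14).
Bases of U(6,14) are all 6-element subsets of 14 elements.
Number of bases = C(14,6) = 14! / (6! * 8!) = 3003.

3003


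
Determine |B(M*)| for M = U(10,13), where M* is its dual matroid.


The dual of U(r,n) is U(n-r, n) = U(3,13).
Bases of U(3,13) are all (3)-element subsets.
|B(M*)| = C(13,3) = (13 * 12 * 11) / (1 * 2 * 3) = 286.

286


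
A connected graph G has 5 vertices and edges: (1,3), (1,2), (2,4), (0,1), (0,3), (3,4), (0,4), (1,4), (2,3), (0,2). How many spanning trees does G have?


By Kirchhoff's matrix tree theorem, the number of spanning trees equals
the determinant of any cofactor of the Laplacian matrix L.
G has 5 vertices and 10 edges.
Computing the (4 x 4) cofactor determinant gives 125.

125


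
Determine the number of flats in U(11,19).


Flats of U(11,19): every subset of size < 11 is a flat, plus E itself.
Count = (19 choose 0) + (19 choose 1) + (19 choose 2) + (19 choose 3) + (19 choose 4) + (19 choose 5) + (19 choose 6) + (19 choose 7) + (19 choose 8) + (19 choose 9) + (19 choose 10) + 1
     = 1 + 19 + 171 + 969 + 3876 + 11628 + 27132 + 50388 + 75582 + 92378 + 92378 + 1
     = 354523.

354523


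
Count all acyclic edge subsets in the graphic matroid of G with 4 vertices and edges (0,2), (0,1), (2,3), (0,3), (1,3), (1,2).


An independent set in a graphic matroid is an acyclic edge subset.
G has 4 vertices and 6 edges.
Enumerate all 2^6 = 64 subsets, checking for acyclicity.
Total independent sets = 38.

38


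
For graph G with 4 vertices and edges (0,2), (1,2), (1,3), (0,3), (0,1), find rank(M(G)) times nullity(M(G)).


r(M) = |V| - c = 4 - 1 = 3.
nullity = |E| - r(M) = 5 - 3 = 2.
Product = 3 * 2 = 6.

6


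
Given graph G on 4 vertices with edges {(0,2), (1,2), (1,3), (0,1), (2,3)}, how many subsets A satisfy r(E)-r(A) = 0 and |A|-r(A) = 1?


R(x,y) = sum over A in 2^E of x^(r(E)-r(A)) * y^(|A|-r(A)).
G has 4 vertices, 5 edges. r(E) = 3.
Enumerate all 2^5 = 32 subsets.
Count subsets with r(E)-r(A)=0 and |A|-r(A)=1: 5.

5


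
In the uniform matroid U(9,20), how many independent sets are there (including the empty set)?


Independent sets of U(9,20) are all subsets of size <= 9.
Count = (20 choose 0) + (20 choose 1) + (20 choose 2) + (20 choose 3) + (20 choose 4) + (20 choose 5) + (20 choose 6) + (20 choose 7) + (20 choose 8) + (20 choose 9)
     = 1 + 20 + 190 + 1140 + 4845 + 15504 + 38760 + 77520 + 125970 + 167960
     = 431910.

431910


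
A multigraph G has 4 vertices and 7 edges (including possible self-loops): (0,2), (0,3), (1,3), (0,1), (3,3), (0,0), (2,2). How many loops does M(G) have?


In a graphic matroid, a loop is a self-loop edge (u,u) with rank 0.
Examining all 7 edges for self-loops...
Self-loops found: (3,3), (0,0), (2,2)
Number of loops = 3.

3


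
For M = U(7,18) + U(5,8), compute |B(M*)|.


(M1+M2)* = M1* + M2*.
M1* = U(11,18), bases: C(18,11) = 31824.
M2* = U(3,8), bases: C(8,3) = 56.
|B(M*)| = 31824 * 56 = 1782144.

1782144


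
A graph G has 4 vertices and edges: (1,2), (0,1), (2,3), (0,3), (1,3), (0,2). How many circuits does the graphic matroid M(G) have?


A circuit in a graphic matroid = edge set of a simple cycle.
G has 4 vertices and 6 edges.
Enumerating all minimal edge subsets forming cycles...
Total circuits found: 7.

7


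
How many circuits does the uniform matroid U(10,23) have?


In U(10,23), circuits are the (11)-element subsets.
Any set of 11 elements is dependent, and removing any one element gives
an independent set of size 10, so it is a minimal dependent set.
Number of circuits = C(23,11) = 1352078.

1352078


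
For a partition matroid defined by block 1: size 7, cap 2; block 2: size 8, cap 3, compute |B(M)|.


A basis picks exactly ci elements from block i.
Number of bases = product of C(|Si|, ci).
= C(7,2) * C(8,3)
= 21 * 56
= 1176.

1176


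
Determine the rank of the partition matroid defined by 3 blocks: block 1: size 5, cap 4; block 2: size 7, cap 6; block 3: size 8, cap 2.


Rank of a partition matroid = sum of min(|Si|, ci) for each block.
= min(5,4) + min(7,6) + min(8,2)
= 4 + 6 + 2
= 12.

12


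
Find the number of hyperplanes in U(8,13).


Hyperplanes of U(8,13) are flats of rank 7.
In a uniform matroid, these are exactly the (7)-element subsets.
Count = C(13,7) = 1716.

1716


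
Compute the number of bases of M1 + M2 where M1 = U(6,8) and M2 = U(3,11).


Bases of a direct sum M1 + M2: |B| = |B(M1)| * |B(M2)|.
|B(U(6,8))| = C(8,6) = 28.
|B(U(3,11))| = C(11,3) = 165.
Total bases = 28 * 165 = 4620.

4620


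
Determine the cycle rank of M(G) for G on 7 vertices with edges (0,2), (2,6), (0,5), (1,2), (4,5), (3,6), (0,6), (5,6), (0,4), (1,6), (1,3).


Cycle rank (nullity) = |E| - r(M) = |E| - (|V| - c).
|E| = 11, |V| = 7, c = 1.
Nullity = 11 - (7 - 1) = 11 - 6 = 5.

5


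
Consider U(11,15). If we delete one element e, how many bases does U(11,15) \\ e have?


Deleting e from U(11,15) gives U(11,14) since n > r.
Bases of U(11,14) = (14 choose 11) = 364.

364


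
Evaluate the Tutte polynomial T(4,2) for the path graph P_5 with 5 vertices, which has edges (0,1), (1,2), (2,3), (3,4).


A path on 5 vertices is a tree with 4 edges.
T(x,y) = x^(4) for any tree.
T(4,2) = 4^4 = 256.

256


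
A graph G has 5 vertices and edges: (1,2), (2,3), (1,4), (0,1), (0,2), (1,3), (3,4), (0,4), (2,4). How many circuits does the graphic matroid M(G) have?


A circuit in a graphic matroid = edge set of a simple cycle.
G has 5 vertices and 9 edges.
Enumerating all minimal edge subsets forming cycles...
Total circuits found: 22.

22


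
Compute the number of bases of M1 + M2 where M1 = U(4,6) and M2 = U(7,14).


Bases of a direct sum M1 + M2: |B| = |B(M1)| * |B(M2)|.
|B(U(4,6))| = C(6,4) = 15.
|B(U(7,14))| = C(14,7) = 3432.
Total bases = 15 * 3432 = 51480.

51480


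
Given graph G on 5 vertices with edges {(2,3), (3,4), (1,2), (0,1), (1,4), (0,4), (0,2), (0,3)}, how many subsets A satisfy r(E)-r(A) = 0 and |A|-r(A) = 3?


R(x,y) = sum over A in 2^E of x^(r(E)-r(A)) * y^(|A|-r(A)).
G has 5 vertices, 8 edges. r(E) = 4.
Enumerate all 2^8 = 256 subsets.
Count subsets with r(E)-r(A)=0 and |A|-r(A)=3: 8.

8


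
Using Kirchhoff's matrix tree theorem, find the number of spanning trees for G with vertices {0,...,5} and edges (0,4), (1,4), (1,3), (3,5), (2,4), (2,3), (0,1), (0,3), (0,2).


By Kirchhoff's matrix tree theorem, the number of spanning trees equals
the determinant of any cofactor of the Laplacian matrix L.
G has 6 vertices and 9 edges.
Computing the (5 x 5) cofactor determinant gives 45.

45


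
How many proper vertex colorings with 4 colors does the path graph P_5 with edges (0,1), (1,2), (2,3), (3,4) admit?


P(P_5, k) = k * (k-1)^(4).
P(4) = 4 * 3^4 = 4 * 81 = 324.

324


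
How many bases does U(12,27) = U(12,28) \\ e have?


Deleting e from U(12,28) gives U(12,27) since n > r.
Bases of U(12,27) = C(27,12) = 27! / (12! * 15!) = 17383860.

17383860


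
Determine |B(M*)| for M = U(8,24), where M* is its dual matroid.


The dual of U(r,n) is U(n-r, n) = U(16,24).
Bases of U(16,24) are all (16)-element subsets.
|B(M*)| = C(24,16) = 24! / (16! * 8!) = 735471.

735471


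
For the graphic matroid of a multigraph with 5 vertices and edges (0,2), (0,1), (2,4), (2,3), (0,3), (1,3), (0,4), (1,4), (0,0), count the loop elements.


In a graphic matroid, a loop is a self-loop edge (u,u) with rank 0.
Examining all 9 edges for self-loops...
Self-loops found: (0,0)
Number of loops = 1.

1


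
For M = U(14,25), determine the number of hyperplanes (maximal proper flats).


Hyperplanes of U(14,25) are flats of rank 13.
In a uniform matroid, these are exactly the (13)-element subsets.
Count = C(25,13) = 25! / (13! * 12!) = 5200300.

5200300


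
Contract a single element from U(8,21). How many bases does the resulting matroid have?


Contracting e from U(8,21) gives U(7,20).
Bases of U(7,20) = C(20,7) = 20! / (7! * 13!) = 77520.

77520


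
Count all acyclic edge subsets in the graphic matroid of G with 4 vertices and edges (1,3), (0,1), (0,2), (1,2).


An independent set in a graphic matroid is an acyclic edge subset.
G has 4 vertices and 4 edges.
Enumerate all 2^4 = 16 subsets, checking for acyclicity.
Total independent sets = 14.

14
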